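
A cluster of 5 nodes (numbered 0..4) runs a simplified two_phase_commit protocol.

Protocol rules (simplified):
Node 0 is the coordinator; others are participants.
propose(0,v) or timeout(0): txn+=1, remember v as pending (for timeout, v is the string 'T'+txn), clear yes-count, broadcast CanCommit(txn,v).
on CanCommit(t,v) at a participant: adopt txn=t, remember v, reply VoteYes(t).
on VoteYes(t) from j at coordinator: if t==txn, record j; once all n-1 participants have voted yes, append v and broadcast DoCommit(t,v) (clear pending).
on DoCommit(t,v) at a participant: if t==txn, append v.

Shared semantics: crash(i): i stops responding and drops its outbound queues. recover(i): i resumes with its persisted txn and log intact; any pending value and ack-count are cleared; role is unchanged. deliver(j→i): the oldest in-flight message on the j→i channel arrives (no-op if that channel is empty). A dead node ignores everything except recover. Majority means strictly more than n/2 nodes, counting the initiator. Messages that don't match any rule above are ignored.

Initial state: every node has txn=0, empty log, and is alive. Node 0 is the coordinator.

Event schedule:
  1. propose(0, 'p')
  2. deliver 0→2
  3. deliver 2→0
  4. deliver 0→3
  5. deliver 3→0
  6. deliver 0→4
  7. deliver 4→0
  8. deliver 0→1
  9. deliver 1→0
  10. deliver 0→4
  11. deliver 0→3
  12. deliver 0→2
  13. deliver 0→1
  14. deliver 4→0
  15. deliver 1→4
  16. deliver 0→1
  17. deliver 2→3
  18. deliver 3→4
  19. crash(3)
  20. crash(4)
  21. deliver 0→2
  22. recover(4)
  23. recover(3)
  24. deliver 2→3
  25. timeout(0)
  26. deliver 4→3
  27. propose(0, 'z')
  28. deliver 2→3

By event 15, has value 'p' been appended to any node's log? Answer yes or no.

[1] propose(0,'p') → N0(coor t1 [-])
[2] deliver 0→2 → N2(part t1 [-])
[3] deliver 2→0 → ∅
[4] deliver 0→3 → N3(part t1 [-])
[5] deliver 3→0 → ∅
[6] deliver 0→4 → N4(part t1 [-])
[7] deliver 4→0 → ∅
[8] deliver 0→1 → N1(part t1 [-])
[9] deliver 1→0 → N0(coor t1 [p])
[10] deliver 0→4 → N4(part t1 [p])
[11] deliver 0→3 → N3(part t1 [p])
[12] deliver 0→2 → N2(part t1 [p])
[13] deliver 0→1 → N1(part t1 [p])
[14] deliver 4→0 → ∅
[15] deliver 1→4 → ∅

yes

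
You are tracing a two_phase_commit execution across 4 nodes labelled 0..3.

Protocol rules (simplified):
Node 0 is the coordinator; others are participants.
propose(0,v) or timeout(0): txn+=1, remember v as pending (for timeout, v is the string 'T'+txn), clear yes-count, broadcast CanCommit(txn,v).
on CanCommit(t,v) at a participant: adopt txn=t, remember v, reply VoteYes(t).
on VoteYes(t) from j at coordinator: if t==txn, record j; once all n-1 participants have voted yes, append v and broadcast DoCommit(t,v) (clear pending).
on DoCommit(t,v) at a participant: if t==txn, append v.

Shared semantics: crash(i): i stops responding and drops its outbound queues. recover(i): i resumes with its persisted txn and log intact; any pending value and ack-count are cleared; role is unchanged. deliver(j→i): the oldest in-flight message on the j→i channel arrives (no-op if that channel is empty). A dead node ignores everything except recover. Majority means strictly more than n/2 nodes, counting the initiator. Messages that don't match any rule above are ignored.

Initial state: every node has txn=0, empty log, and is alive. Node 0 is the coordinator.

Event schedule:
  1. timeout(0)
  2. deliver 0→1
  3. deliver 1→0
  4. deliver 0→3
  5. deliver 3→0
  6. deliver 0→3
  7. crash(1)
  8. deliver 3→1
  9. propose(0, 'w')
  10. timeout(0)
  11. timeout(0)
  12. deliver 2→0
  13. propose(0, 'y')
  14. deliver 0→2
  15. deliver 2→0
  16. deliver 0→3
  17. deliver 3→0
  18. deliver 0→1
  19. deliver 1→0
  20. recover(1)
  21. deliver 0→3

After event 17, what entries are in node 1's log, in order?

empty

[1] timeout(0) → N0(coor t1 [-])
[2] deliver 0→1 → N1(part t1 [-])
[3] deliver 1→0 → ∅
[4] deliver 0→3 → N3(part t1 [-])
[5] deliver 3→0 → ∅
[6] deliver 0→3 → ∅
[7] crash(1) → N1(✗part t1 [-])
[8] deliver 3→1 → ∅
[9] propose(0,'w') → N0(coor t2 [-])
[10] timeout(0) → N0(coor t3 [-])
[11] timeout(0) → N0(coor t4 [-])
[12] deliver 2→0 → ∅
[13] propose(0,'y') → N0(coor t5 [-])
[14] deliver 0→2 → N2(part t1 [-])
[15] deliver 2→0 → ∅
[16] deliver 0→3 → N3(part t2 [-])
[17] deliver 3→0 → ∅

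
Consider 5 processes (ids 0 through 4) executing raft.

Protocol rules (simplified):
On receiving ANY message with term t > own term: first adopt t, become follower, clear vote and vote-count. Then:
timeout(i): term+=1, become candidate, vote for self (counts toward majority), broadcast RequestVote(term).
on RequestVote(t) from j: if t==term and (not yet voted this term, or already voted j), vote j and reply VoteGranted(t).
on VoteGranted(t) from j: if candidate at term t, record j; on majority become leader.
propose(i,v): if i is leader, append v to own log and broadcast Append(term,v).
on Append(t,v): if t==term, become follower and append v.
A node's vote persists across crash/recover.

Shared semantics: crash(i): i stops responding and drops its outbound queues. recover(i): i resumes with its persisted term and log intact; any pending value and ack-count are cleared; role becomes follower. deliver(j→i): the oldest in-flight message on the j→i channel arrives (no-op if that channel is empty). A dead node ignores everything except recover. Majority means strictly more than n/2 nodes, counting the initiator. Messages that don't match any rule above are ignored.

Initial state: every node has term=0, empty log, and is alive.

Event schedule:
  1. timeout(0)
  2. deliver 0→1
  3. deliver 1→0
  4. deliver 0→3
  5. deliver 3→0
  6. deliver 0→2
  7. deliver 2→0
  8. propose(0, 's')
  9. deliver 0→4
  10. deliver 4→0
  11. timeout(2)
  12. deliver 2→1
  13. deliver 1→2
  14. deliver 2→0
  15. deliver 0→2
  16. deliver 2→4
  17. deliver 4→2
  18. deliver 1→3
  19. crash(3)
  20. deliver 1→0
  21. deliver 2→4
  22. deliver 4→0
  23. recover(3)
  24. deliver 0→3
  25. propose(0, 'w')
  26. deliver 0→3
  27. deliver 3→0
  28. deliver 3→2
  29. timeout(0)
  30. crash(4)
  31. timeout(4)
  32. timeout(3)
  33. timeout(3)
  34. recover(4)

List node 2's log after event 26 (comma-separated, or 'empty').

empty

[1] timeout(0) → N0(cand t1 [-])
[2] deliver 0→1 → N1(foll t1 [-])
[3] deliver 1→0 → ∅
[4] deliver 0→3 → N3(foll t1 [-])
[5] deliver 3→0 → N0(lead t1 [-])
[6] deliver 0→2 → N2(foll t1 [-])
[7] deliver 2→0 → ∅
[8] propose(0,'s') → N0(lead t1 [s])
[9] deliver 0→4 → N4(foll t1 [-])
[10] deliver 4→0 → ∅
[11] timeout(2) → N2(cand t2 [-])
[12] deliver 2→1 → N1(foll t2 [-])
[13] deliver 1→2 → ∅
[14] deliver 2→0 → N0(foll t2 [s])
[15] deliver 0→2 → ∅
[16] deliver 2→4 → N4(foll t2 [-])
[17] deliver 4→2 → N2(lead t2 [-])
[18] deliver 1→3 → ∅
[19] crash(3) → N3(✗foll t1 [-])
[20] deliver 1→0 → ∅
[21] deliver 2→4 → ∅
[22] deliver 4→0 → ∅
[23] recover(3) → N3(foll t1 [-])
[24] deliver 0→3 → N3(foll t1 [s])
[25] propose(0,'w') → ∅
[26] deliver 0→3 → ∅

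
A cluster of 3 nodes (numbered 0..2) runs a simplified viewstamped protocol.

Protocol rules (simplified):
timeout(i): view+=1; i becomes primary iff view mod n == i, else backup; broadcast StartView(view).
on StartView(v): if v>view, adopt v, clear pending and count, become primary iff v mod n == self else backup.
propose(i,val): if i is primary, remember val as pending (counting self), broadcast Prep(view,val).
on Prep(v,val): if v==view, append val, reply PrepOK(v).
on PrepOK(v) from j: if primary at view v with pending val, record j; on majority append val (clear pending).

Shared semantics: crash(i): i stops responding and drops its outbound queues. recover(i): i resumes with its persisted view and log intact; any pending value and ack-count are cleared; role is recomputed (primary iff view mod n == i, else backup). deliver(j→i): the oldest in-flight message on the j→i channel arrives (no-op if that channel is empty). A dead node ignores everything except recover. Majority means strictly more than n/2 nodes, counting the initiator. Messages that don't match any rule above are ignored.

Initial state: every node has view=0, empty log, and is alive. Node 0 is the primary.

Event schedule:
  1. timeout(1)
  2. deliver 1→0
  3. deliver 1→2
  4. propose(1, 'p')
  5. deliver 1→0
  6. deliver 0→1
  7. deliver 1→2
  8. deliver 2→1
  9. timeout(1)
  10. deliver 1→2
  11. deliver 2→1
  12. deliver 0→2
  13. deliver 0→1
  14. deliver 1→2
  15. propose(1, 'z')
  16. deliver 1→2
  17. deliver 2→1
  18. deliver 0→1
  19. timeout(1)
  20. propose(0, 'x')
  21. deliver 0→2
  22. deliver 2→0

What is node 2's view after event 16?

2

after 1 — timeout(1): n1:prim/v1/[-]
after 2 — deliver 1→0: n0:back/v1/[-]
after 3 — deliver 1→2: n2:back/v1/[-]
after 4 — propose(1,'p'): ·
after 5 — deliver 1→0: n0:back/v1/[p]
after 6 — deliver 0→1: n1:prim/v1/[p]
after 7 — deliver 1→2: n2:back/v1/[p]
after 8 — deliver 2→1: ·
after 9 — timeout(1): n1:back/v2/[p]
after 10 — deliver 1→2: n2:prim/v2/[p]
after 11 — deliver 2→1: ·
after 12 — deliver 0→2: ·
after 13 — deliver 0→1: ·
after 14 — deliver 1→2: ·
after 15 — propose(1,'z'): ·
after 16 — deliver 1→2: ·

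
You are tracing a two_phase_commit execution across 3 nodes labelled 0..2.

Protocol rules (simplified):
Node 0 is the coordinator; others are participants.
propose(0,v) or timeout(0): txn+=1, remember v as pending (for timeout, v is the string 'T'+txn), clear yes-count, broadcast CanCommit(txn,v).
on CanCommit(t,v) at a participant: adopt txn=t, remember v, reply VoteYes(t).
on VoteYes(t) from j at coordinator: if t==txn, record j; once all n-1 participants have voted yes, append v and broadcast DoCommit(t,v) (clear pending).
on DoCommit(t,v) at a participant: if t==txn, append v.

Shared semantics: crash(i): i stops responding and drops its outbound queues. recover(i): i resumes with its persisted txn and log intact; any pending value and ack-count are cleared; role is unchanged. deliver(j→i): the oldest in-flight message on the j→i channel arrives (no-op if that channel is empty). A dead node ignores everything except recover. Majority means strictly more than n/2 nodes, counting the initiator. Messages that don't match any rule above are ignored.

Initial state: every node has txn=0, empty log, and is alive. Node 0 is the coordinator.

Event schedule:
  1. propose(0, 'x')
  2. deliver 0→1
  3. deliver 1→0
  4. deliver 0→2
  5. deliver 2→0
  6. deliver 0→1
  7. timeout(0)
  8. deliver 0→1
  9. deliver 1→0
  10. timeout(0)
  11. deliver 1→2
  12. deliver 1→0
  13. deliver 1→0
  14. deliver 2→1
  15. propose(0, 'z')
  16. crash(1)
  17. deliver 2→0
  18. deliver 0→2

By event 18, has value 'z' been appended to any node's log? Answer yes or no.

1. propose(0,'x'):  <0:coor t1 ->
2. deliver 0→1:  <1:part t1 ->
3. deliver 1→0:  nop
4. deliver 0→2:  <2:part t1 ->
5. deliver 2→0:  <0:coor t1 x>
6. deliver 0→1:  <1:part t1 x>
7. timeout(0):  <0:coor t2 x>
8. deliver 0→1:  <1:part t2 x>
9. deliver 1→0:  nop
10. timeout(0):  <0:coor t3 x>
11. deliver 1→2:  nop
12. deliver 1→0:  nop
13. deliver 1→0:  nop
14. deliver 2→1:  nop
15. propose(0,'z'):  <0:coor t4 x>
16. crash(1):  <1:✗part t2 x>
17. deliver 2→0:  nop
18. deliver 0→2:  <2:part t1 x>

no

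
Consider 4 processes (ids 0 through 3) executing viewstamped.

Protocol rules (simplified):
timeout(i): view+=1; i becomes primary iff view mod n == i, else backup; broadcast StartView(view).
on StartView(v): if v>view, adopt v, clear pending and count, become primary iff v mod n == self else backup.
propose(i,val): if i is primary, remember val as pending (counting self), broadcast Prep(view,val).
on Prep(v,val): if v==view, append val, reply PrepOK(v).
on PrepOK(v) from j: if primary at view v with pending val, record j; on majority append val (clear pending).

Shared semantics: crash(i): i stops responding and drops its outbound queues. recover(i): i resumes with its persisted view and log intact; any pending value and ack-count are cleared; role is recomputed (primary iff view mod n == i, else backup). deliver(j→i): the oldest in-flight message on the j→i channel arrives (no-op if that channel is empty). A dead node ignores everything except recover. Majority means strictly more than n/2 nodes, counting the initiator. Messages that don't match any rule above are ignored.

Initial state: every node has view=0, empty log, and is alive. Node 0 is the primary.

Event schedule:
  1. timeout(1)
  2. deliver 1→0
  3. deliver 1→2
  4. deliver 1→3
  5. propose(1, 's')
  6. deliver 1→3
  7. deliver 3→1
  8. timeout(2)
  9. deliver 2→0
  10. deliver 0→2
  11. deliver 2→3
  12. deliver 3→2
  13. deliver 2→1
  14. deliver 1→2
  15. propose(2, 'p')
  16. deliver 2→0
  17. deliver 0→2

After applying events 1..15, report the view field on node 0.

after 1 — timeout(1): n1:prim/v1/[-]
after 2 — deliver 1→0: n0:back/v1/[-]
after 3 — deliver 1→2: n2:back/v1/[-]
after 4 — deliver 1→3: n3:back/v1/[-]
after 5 — propose(1,'s'): ·
after 6 — deliver 1→3: n3:back/v1/[s]
after 7 — deliver 3→1: ·
after 8 — timeout(2): n2:prim/v2/[-]
after 9 — deliver 2→0: n0:back/v2/[-]
after 10 — deliver 0→2: ·
after 11 — deliver 2→3: n3:back/v2/[s]
after 12 — deliver 3→2: ·
after 13 — deliver 2→1: n1:back/v2/[-]
after 14 — deliver 1→2: ·
after 15 — propose(2,'p'): ·

2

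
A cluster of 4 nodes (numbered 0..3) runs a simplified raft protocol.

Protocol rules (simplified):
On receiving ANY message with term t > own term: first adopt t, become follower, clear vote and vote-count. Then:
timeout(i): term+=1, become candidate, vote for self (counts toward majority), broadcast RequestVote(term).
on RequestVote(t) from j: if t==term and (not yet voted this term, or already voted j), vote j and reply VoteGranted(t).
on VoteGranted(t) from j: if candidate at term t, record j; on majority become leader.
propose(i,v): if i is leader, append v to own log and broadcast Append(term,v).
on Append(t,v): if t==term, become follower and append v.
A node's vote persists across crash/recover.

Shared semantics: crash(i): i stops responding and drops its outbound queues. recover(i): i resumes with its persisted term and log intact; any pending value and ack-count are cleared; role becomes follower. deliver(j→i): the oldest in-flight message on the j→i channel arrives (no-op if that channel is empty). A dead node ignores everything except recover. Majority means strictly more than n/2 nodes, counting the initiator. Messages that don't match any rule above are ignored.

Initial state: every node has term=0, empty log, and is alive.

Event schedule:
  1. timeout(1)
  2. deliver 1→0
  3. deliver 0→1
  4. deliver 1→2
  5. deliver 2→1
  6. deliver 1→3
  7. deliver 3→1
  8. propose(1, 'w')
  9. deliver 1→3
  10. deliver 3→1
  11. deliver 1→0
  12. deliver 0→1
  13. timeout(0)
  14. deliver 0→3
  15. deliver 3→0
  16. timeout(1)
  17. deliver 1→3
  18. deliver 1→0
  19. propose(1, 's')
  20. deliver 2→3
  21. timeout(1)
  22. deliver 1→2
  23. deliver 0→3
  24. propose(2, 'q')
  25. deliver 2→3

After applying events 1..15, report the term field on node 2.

e1 timeout(1): 1[cand,t=1,-]
e2 deliver 1→0: 0[foll,t=1,-]
e3 deliver 0→1: ·
e4 deliver 1→2: 2[foll,t=1,-]
e5 deliver 2→1: 1[lead,t=1,-]
e6 deliver 1→3: 3[foll,t=1,-]
e7 deliver 3→1: ·
e8 propose(1,'w'): 1[lead,t=1,w]
e9 deliver 1→3: 3[foll,t=1,w]
e10 deliver 3→1: ·
e11 deliver 1→0: 0[foll,t=1,w]
e12 deliver 0→1: ·
e13 timeout(0): 0[cand,t=2,w]
e14 deliver 0→3: 3[foll,t=2,w]
e15 deliver 3→0: ·

1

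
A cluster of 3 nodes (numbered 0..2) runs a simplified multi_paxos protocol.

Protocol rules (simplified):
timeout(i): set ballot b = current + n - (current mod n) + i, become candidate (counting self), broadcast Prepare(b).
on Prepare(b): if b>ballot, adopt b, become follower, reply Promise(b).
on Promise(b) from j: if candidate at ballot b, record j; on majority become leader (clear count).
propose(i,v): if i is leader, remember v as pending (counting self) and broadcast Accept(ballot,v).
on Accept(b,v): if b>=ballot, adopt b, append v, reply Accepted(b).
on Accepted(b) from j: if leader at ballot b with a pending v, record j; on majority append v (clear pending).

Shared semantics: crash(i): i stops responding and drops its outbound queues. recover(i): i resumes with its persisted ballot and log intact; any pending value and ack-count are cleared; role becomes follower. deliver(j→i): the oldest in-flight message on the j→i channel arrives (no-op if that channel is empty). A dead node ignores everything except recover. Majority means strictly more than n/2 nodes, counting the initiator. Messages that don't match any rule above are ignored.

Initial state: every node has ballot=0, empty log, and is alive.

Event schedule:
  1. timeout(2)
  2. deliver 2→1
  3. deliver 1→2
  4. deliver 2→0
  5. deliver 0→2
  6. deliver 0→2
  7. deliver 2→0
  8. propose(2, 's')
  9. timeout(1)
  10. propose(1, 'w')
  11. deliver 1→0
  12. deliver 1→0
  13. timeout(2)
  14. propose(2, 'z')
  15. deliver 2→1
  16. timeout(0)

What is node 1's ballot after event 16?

7

1. timeout(2):  <2:cand b5 ->
2. deliver 2→1:  <1:foll b5 ->
3. deliver 1→2:  <2:lead b5 ->
4. deliver 2→0:  <0:foll b5 ->
5. deliver 0→2:  nop
6. deliver 0→2:  nop
7. deliver 2→0:  nop
8. propose(2,'s'):  nop
9. timeout(1):  <1:cand b7 ->
10. propose(1,'w'):  nop
11. deliver 1→0:  <0:foll b7 ->
12. deliver 1→0:  nop
13. timeout(2):  <2:cand b8 ->
14. propose(2,'z'):  nop
15. deliver 2→1:  nop
16. timeout(0):  <0:cand b9 ->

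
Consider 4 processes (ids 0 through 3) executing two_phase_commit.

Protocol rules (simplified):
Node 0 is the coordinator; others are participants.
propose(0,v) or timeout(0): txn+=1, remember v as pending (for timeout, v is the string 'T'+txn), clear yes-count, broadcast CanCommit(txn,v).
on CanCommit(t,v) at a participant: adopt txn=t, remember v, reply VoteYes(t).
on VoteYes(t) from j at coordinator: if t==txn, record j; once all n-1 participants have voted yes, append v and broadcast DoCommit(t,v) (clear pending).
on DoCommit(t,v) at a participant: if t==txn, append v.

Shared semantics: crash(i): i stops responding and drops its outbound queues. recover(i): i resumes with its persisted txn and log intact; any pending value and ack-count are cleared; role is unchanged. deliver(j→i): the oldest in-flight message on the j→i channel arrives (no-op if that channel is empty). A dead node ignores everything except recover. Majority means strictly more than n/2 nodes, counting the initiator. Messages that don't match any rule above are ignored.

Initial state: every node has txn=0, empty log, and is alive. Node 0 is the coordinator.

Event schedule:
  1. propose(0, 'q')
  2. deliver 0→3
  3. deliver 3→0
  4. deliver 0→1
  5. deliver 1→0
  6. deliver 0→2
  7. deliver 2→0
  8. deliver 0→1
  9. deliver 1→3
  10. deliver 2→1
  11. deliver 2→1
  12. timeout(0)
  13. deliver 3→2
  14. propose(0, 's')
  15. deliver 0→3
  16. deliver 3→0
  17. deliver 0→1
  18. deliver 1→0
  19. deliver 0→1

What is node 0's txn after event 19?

3

after 1 — propose(0,'q'): n0:coor/t1/[-]
after 2 — deliver 0→3: n3:part/t1/[-]
after 3 — deliver 3→0: ·
after 4 — deliver 0→1: n1:part/t1/[-]
after 5 — deliver 1→0: ·
after 6 — deliver 0→2: n2:part/t1/[-]
after 7 — deliver 2→0: n0:coor/t1/[q]
after 8 — deliver 0→1: n1:part/t1/[q]
after 9 — deliver 1→3: ·
after 10 — deliver 2→1: ·
after 11 — deliver 2→1: ·
after 12 — timeout(0): n0:coor/t2/[q]
after 13 — deliver 3→2: ·
after 14 — propose(0,'s'): n0:coor/t3/[q]
after 15 — deliver 0→3: n3:part/t1/[q]
after 16 — deliver 3→0: ·
after 17 — deliver 0→1: n1:part/t2/[q]
after 18 — deliver 1→0: ·
after 19 — deliver 0→1: n1:part/t3/[q]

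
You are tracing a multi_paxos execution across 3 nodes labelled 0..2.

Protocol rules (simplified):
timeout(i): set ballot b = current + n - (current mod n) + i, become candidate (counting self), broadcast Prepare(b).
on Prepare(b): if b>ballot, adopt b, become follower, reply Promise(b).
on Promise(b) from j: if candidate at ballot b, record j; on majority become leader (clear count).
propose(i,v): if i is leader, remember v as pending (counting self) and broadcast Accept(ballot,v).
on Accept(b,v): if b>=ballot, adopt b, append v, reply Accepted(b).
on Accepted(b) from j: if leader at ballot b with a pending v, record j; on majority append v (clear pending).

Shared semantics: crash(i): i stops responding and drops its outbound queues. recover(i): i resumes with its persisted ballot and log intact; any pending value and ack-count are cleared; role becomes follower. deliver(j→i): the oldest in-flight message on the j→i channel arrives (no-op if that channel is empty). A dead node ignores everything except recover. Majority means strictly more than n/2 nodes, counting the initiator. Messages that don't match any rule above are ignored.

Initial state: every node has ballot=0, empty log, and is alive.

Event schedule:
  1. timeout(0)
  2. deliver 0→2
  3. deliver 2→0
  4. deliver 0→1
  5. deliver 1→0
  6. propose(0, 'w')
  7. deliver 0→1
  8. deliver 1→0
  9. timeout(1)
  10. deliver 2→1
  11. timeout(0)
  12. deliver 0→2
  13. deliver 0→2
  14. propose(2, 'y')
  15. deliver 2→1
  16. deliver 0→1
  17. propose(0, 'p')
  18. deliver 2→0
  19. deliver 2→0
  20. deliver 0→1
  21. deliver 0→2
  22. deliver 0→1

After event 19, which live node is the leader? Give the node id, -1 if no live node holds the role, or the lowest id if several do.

0

step 1 timeout(0): 0={cand,b=3,log=-}
step 2 deliver 0→2: 2={foll,b=3,log=-}
step 3 deliver 2→0: 0={lead,b=3,log=-}
step 4 deliver 0→1: 1={foll,b=3,log=-}
step 5 deliver 1→0: —
step 6 propose(0,'w'): —
step 7 deliver 0→1: 1={foll,b=3,log=w}
step 8 deliver 1→0: 0={lead,b=3,log=w}
step 9 timeout(1): 1={cand,b=7,log=w}
step 10 deliver 2→1: —
step 11 timeout(0): 0={cand,b=6,log=w}
step 12 deliver 0→2: 2={foll,b=3,log=w}
step 13 deliver 0→2: 2={foll,b=6,log=w}
step 14 propose(2,'y'): —
step 15 deliver 2→1: —
step 16 deliver 0→1: —
step 17 propose(0,'p'): —
step 18 deliver 2→0: —
step 19 deliver 2→0: 0={lead,b=6,log=w}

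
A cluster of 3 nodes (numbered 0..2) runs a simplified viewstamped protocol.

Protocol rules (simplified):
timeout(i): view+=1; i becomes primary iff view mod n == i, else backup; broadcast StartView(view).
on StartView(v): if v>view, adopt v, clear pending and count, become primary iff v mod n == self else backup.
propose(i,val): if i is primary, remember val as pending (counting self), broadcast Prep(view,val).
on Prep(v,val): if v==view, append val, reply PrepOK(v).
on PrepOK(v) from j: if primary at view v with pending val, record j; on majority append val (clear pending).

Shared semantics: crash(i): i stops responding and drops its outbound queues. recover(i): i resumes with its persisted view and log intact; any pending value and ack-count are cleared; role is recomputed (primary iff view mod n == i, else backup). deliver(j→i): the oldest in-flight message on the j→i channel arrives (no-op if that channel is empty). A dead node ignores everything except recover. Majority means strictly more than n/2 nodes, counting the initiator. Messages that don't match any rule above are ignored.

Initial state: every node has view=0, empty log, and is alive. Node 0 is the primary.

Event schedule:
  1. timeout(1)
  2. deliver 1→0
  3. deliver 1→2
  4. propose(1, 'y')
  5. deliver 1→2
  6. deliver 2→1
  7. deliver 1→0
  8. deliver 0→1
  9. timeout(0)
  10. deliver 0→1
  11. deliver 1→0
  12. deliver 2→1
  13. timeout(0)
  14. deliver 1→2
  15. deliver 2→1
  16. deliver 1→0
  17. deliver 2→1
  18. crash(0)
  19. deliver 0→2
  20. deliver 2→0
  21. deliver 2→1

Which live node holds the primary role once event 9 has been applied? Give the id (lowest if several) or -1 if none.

[1] timeout(1) → N1(prim v1 [-])
[2] deliver 1→0 → N0(back v1 [-])
[3] deliver 1→2 → N2(back v1 [-])
[4] propose(1,'y') → ∅
[5] deliver 1→2 → N2(back v1 [y])
[6] deliver 2→1 → N1(prim v1 [y])
[7] deliver 1→0 → N0(back v1 [y])
[8] deliver 0→1 → ∅
[9] timeout(0) → N0(back v2 [y])

1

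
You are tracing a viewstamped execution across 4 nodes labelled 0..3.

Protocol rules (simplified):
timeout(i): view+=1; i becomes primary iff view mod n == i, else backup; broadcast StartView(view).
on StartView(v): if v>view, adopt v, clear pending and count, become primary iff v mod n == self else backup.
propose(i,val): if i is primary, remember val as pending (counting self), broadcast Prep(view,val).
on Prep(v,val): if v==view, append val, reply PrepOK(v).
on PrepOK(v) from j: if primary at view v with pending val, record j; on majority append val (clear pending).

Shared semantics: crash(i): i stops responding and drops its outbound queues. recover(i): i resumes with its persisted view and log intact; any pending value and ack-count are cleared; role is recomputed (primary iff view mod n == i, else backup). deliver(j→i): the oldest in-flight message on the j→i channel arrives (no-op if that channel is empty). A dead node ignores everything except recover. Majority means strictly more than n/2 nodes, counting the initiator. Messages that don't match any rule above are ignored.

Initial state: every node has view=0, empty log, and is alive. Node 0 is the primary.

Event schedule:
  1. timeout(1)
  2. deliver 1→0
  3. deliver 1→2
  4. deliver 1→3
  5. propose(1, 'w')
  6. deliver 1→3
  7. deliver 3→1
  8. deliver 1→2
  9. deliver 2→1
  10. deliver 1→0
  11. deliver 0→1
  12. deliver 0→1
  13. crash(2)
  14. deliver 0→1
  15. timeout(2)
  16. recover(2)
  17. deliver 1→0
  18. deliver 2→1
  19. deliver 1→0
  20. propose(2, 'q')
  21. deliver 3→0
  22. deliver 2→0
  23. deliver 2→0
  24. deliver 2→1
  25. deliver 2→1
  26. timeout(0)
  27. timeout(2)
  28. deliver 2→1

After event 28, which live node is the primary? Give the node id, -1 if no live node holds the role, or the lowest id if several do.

2

1. timeout(1):  <1:prim v1 ->
2. deliver 1→0:  <0:back v1 ->
3. deliver 1→2:  <2:back v1 ->
4. deliver 1→3:  <3:back v1 ->
5. propose(1,'w'):  nop
6. deliver 1→3:  <3:back v1 w>
7. deliver 3→1:  nop
8. deliver 1→2:  <2:back v1 w>
9. deliver 2→1:  <1:prim v1 w>
10. deliver 1→0:  <0:back v1 w>
11. deliver 0→1:  nop
12. deliver 0→1:  nop
13. crash(2):  <2:✗back v1 w>
14. deliver 0→1:  nop
15. timeout(2):  nop
16. recover(2):  <2:back v1 w>
17. deliver 1→0:  nop
18. deliver 2→1:  nop
19. deliver 1→0:  nop
20. propose(2,'q'):  nop
21. deliver 3→0:  nop
22. deliver 2→0:  nop
23. deliver 2→0:  nop
24. deliver 2→1:  nop
25. deliver 2→1:  nop
26. timeout(0):  <0:back v2 w>
27. timeout(2):  <2:prim v2 w>
28. deliver 2→1:  <1:back v2 w>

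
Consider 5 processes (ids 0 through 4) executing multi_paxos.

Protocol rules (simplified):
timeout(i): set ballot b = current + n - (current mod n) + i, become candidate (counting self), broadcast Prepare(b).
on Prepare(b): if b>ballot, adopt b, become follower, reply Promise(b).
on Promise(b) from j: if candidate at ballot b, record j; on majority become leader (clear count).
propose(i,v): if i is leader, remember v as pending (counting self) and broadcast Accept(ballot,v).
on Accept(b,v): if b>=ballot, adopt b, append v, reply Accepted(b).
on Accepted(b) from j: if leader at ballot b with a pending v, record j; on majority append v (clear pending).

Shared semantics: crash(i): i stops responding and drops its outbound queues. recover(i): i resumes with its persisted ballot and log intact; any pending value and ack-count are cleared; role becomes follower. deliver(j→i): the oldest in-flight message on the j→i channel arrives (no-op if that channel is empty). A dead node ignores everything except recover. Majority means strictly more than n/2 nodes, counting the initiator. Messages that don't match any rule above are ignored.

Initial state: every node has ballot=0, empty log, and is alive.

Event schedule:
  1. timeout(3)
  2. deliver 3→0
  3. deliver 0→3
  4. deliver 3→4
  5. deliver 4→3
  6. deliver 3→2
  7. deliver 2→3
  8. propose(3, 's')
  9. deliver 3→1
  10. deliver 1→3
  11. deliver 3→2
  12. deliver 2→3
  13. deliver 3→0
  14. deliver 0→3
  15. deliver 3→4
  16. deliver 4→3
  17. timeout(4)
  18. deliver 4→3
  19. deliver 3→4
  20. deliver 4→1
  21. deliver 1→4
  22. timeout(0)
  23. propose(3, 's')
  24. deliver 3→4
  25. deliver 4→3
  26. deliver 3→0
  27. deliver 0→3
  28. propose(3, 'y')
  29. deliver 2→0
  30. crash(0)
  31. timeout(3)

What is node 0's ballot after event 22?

10

1. timeout(3):  <3:cand b8 ->
2. deliver 3→0:  <0:foll b8 ->
3. deliver 0→3:  nop
4. deliver 3→4:  <4:foll b8 ->
5. deliver 4→3:  <3:lead b8 ->
6. deliver 3→2:  <2:foll b8 ->
7. deliver 2→3:  nop
8. propose(3,'s'):  nop
9. deliver 3→1:  <1:foll b8 ->
10. deliver 1→3:  nop
11. deliver 3→2:  <2:foll b8 s>
12. deliver 2→3:  nop
13. deliver 3→0:  <0:foll b8 s>
14. deliver 0→3:  <3:lead b8 s>
15. deliver 3→4:  <4:foll b8 s>
16. deliver 4→3:  nop
17. timeout(4):  <4:cand b14 s>
18. deliver 4→3:  <3:foll b14 s>
19. deliver 3→4:  nop
20. deliver 4→1:  <1:foll b14 ->
21. deliver 1→4:  <4:lead b14 s>
22. timeout(0):  <0:cand b10 s>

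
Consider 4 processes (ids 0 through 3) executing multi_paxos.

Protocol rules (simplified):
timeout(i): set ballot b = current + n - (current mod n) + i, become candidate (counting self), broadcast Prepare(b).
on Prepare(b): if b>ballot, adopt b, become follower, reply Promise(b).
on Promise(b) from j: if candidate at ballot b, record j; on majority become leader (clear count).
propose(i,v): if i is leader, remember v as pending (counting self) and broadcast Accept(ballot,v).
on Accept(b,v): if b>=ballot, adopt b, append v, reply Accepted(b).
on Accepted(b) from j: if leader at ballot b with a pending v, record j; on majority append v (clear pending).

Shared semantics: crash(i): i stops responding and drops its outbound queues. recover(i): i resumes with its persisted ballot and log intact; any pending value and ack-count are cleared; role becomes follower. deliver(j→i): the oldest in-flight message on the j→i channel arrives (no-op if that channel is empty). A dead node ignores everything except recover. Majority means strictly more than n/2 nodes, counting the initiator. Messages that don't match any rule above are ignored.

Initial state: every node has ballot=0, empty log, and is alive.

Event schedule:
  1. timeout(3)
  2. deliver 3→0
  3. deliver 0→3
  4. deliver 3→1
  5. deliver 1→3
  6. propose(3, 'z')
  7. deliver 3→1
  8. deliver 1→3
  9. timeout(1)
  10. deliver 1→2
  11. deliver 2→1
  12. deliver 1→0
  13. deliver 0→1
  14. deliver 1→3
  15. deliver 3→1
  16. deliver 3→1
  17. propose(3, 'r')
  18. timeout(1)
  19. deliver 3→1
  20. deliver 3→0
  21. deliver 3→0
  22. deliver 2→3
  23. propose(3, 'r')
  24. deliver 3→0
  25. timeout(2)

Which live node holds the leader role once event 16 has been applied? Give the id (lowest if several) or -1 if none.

[1] timeout(3) → N3(cand b7 [-])
[2] deliver 3→0 → N0(foll b7 [-])
[3] deliver 0→3 → ∅
[4] deliver 3→1 → N1(foll b7 [-])
[5] deliver 1→3 → N3(lead b7 [-])
[6] propose(3,'z') → ∅
[7] deliver 3→1 → N1(foll b7 [z])
[8] deliver 1→3 → ∅
[9] timeout(1) → N1(cand b9 [z])
[10] deliver 1→2 → N2(foll b9 [-])
[11] deliver 2→1 → ∅
[12] deliver 1→0 → N0(foll b9 [-])
[13] deliver 0→1 → N1(lead b9 [z])
[14] deliver 1→3 → N3(foll b9 [-])
[15] deliver 3→1 → ∅
[16] deliver 3→1 → ∅

1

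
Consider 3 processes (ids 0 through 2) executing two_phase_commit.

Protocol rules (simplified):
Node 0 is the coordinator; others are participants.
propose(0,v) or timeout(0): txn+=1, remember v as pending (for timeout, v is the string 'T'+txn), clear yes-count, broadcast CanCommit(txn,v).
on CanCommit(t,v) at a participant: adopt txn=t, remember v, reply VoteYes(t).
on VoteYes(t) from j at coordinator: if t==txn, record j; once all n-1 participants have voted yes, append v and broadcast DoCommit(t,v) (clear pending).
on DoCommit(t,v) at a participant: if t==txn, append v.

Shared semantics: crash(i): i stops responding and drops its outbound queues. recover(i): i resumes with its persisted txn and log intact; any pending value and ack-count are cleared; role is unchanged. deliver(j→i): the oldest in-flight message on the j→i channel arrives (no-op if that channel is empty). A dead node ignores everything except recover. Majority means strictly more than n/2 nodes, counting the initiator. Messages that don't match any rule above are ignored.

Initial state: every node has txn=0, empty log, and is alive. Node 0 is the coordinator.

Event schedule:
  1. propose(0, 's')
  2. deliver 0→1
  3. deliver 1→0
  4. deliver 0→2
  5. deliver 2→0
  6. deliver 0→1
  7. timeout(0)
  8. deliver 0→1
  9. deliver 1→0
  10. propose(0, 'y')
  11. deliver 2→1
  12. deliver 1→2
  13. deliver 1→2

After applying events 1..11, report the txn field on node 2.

[1] propose(0,'s') → N0(coor t1 [-])
[2] deliver 0→1 → N1(part t1 [-])
[3] deliver 1→0 → ∅
[4] deliver 0→2 → N2(part t1 [-])
[5] deliver 2→0 → N0(coor t1 [s])
[6] deliver 0→1 → N1(part t1 [s])
[7] timeout(0) → N0(coor t2 [s])
[8] deliver 0→1 → N1(part t2 [s])
[9] deliver 1→0 → ∅
[10] propose(0,'y') → N0(coor t3 [s])
[11] deliver 2→1 → ∅

1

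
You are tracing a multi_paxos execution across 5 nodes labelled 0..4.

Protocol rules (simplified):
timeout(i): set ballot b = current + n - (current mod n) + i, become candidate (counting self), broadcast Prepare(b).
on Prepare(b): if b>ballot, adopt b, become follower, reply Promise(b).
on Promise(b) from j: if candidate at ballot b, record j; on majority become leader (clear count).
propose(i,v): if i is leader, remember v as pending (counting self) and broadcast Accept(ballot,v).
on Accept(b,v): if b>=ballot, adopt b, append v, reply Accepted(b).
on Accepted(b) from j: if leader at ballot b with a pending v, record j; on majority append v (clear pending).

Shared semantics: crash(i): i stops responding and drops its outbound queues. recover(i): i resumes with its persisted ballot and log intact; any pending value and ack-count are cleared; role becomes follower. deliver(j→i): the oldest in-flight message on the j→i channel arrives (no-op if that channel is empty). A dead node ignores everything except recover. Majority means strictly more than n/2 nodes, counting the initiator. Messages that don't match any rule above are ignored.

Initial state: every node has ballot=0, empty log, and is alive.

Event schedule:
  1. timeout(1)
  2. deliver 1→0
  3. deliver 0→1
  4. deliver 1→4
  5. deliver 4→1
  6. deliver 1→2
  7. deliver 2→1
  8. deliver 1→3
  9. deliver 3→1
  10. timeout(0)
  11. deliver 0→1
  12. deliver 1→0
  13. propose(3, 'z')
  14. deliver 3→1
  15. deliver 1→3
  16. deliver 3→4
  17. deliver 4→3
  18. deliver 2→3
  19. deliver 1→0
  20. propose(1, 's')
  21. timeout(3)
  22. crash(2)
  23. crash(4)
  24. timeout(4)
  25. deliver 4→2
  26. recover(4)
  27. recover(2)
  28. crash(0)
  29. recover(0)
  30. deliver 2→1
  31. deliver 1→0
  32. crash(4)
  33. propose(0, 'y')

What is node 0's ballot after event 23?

10

[1] timeout(1) → N1(cand b6 [-])
[2] deliver 1→0 → N0(foll b6 [-])
[3] deliver 0→1 → ∅
[4] deliver 1→4 → N4(foll b6 [-])
[5] deliver 4→1 → N1(lead b6 [-])
[6] deliver 1→2 → N2(foll b6 [-])
[7] deliver 2→1 → ∅
[8] deliver 1→3 → N3(foll b6 [-])
[9] deliver 3→1 → ∅
[10] timeout(0) → N0(cand b10 [-])
[11] deliver 0→1 → N1(foll b10 [-])
[12] deliver 1→0 → ∅
[13] propose(3,'z') → ∅
[14] deliver 3→1 → ∅
[15] deliver 1→3 → ∅
[16] deliver 3→4 → ∅
[17] deliver 4→3 → ∅
[18] deliver 2→3 → ∅
[19] deliver 1→0 → ∅
[20] propose(1,'s') → ∅
[21] timeout(3) → N3(cand b13 [-])
[22] crash(2) → N2(✗foll b6 [-])
[23] crash(4) → N4(✗foll b6 [-])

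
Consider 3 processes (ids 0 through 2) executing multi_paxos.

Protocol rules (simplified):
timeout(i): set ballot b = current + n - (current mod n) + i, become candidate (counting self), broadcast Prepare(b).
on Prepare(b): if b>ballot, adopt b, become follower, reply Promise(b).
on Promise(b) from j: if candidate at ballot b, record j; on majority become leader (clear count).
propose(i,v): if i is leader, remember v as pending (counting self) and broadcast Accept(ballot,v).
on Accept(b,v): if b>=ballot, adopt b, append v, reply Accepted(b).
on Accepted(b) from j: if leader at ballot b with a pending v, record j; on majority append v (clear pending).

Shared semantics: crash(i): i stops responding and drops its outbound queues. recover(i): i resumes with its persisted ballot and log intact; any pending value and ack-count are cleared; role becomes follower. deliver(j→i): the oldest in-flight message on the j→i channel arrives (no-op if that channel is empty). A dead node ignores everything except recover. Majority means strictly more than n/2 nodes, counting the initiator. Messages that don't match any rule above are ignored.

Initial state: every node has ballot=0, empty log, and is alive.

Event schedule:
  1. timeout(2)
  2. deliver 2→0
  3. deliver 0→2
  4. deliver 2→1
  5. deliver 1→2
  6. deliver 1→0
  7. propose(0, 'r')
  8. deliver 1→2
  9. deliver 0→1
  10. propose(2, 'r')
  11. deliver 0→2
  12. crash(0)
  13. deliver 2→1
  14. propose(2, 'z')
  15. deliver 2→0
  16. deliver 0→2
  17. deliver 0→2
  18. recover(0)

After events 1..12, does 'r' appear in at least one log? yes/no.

1. timeout(2):  <2:cand b5 ->
2. deliver 2→0:  <0:foll b5 ->
3. deliver 0→2:  <2:lead b5 ->
4. deliver 2→1:  <1:foll b5 ->
5. deliver 1→2:  nop
6. deliver 1→0:  nop
7. propose(0,'r'):  nop
8. deliver 1→2:  nop
9. deliver 0→1:  nop
10. propose(2,'r'):  nop
11. deliver 0→2:  nop
12. crash(0):  <0:✗foll b5 ->

no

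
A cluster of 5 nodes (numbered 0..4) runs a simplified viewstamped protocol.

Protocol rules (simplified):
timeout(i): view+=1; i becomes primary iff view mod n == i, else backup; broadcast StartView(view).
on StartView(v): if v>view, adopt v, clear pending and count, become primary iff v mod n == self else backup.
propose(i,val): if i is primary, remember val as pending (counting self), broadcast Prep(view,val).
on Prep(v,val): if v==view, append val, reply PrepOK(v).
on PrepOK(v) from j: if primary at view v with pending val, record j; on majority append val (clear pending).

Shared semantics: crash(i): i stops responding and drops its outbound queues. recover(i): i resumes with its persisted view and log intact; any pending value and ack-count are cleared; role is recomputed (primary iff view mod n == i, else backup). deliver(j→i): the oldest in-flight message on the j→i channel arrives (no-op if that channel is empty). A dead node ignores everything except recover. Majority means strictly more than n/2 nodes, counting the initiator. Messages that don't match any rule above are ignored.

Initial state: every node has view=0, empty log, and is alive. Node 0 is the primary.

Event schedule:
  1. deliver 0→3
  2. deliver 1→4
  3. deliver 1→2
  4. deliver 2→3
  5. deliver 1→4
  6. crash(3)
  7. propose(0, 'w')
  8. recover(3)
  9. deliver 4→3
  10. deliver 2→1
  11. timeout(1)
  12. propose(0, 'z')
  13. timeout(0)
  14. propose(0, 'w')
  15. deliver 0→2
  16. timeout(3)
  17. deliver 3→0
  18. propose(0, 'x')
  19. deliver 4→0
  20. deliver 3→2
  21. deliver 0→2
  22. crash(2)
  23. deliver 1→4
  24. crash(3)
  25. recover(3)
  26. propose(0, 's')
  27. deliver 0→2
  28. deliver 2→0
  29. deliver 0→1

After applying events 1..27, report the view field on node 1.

[1] deliver 0→3 → ∅
[2] deliver 1→4 → ∅
[3] deliver 1→2 → ∅
[4] deliver 2→3 → ∅
[5] deliver 1→4 → ∅
[6] crash(3) → N3(✗back v0 [-])
[7] propose(0,'w') → ∅
[8] recover(3) → N3(back v0 [-])
[9] deliver 4→3 → ∅
[10] deliver 2→1 → ∅
[11] timeout(1) → N1(prim v1 [-])
[12] propose(0,'z') → ∅
[13] timeout(0) → N0(back v1 [-])
[14] propose(0,'w') → ∅
[15] deliver 0→2 → N2(back v0 [w])
[16] timeout(3) → N3(back v1 [-])
[17] deliver 3→0 → ∅
[18] propose(0,'x') → ∅
[19] deliver 4→0 → ∅
[20] deliver 3→2 → N2(back v1 [w])
[21] deliver 0→2 → ∅
[22] crash(2) → N2(✗back v1 [w])
[23] deliver 1→4 → N4(back v1 [-])
[24] crash(3) → N3(✗back v1 [-])
[25] recover(3) → N3(back v1 [-])
[26] propose(0,'s') → ∅
[27] deliver 0→2 → ∅

1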